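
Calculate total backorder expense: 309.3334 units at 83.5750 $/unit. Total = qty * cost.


Total = 309.3334 * 83.5750 = 25852.5389

25852.5389 $


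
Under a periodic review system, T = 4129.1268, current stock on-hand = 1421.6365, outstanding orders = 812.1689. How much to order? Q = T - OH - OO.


Inventory position = OH + OO = 1421.6365 + 812.1689 = 2233.8054
Q = 4129.1268 - 2233.8054 = 1895.3214

1895.3214 units


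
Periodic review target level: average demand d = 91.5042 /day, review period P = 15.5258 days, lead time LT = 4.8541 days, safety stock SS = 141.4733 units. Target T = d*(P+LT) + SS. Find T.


P + LT = 20.3799
d*(P+LT) = 91.5042 * 20.3799 = 1864.8464
T = 1864.8464 + 141.4733 = 2006.3197

2006.3197 units


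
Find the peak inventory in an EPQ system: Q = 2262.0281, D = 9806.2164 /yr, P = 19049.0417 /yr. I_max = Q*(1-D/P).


D/P = 0.5148
1 - D/P = 0.4852
I_max = 2262.0281 * 0.4852 = 1097.5634

1097.5634 units


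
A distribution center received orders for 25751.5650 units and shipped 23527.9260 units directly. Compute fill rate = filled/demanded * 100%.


FR = 23527.9260 / 25751.5650 * 100 = 91.3650

91.3650%


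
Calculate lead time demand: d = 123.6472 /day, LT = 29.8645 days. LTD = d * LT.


LTD = 123.6472 * 29.8645 = 3692.6618

3692.6618 units


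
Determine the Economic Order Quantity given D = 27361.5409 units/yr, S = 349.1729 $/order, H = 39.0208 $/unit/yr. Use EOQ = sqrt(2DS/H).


2*D*S = 2 * 27361.5409 * 349.1729 = 19107817.1690
2*D*S/H = 489682.8658
EOQ = sqrt(489682.8658) = 699.7734

699.7734 units


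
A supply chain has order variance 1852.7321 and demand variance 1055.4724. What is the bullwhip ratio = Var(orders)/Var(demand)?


BW = 1852.7321 / 1055.4724 = 1.7554

1.7554


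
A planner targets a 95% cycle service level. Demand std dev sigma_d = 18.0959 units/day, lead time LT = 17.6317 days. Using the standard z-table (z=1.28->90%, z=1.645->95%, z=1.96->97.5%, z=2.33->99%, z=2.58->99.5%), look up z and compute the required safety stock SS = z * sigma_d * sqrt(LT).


From the table, SL = 95% corresponds to z = 1.645
sqrt(LT) = sqrt(17.6317) = 4.1990
SS = 1.645 * 18.0959 * 4.1990 = 124.9952

124.9952 units


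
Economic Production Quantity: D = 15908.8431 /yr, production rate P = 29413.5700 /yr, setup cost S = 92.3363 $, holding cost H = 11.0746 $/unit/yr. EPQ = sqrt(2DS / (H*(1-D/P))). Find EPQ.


1 - D/P = 1 - 0.5409 = 0.4591
H*(1-D/P) = 5.0847
2DS = 2937927.4183
EPQ = sqrt(577796.5526) = 760.1293

760.1293 units


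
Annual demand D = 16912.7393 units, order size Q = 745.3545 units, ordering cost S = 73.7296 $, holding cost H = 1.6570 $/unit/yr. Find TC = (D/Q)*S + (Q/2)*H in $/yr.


Ordering cost = D*S/Q = 1672.9885
Holding cost = Q*H/2 = 617.5262
TC = 1672.9885 + 617.5262 = 2290.5147

2290.5147 $/yr


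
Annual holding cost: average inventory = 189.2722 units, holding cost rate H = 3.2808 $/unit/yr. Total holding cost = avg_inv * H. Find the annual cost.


Cost = 189.2722 * 3.2808 = 620.9642

620.9642 $/yr


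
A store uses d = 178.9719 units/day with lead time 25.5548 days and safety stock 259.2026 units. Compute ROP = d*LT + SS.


d*LT = 178.9719 * 25.5548 = 4573.5911
ROP = 4573.5911 + 259.2026 = 4832.7937

4832.7937 units


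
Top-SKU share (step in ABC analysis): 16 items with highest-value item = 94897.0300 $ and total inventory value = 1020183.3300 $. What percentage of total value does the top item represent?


Top item = 94897.0300
Total = 1020183.3300
Percentage = 94897.0300 / 1020183.3300 * 100 = 9.3020

9.3020%


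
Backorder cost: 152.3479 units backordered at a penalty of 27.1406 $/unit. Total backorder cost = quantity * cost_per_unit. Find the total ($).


Total = 152.3479 * 27.1406 = 4134.8134

4134.8134 $


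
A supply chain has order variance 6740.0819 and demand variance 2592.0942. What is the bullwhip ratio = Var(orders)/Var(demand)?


BW = 6740.0819 / 2592.0942 = 2.6002

2.6002


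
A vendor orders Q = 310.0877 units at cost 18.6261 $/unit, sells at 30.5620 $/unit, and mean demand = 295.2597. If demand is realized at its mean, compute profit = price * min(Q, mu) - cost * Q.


Sales at mu = min(310.0877, 295.2597) = 295.2597
Revenue = 30.5620 * 295.2597 = 9023.7270
Total cost = 18.6261 * 310.0877 = 5775.7245
Profit = 9023.7270 - 5775.7245 = 3248.0024

3248.0024 $


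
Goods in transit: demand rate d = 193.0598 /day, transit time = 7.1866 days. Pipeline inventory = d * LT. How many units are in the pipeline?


Pipeline = 193.0598 * 7.1866 = 1387.4436

1387.4436 units


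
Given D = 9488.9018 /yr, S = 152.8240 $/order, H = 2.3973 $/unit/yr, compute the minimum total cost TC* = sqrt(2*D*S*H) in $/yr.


2*D*S*H = 6952802.5453
TC* = sqrt(6952802.5453) = 2636.8167

2636.8167 $/yr


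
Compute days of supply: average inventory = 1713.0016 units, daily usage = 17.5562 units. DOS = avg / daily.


DOS = 1713.0016 / 17.5562 = 97.5725

97.5725 days


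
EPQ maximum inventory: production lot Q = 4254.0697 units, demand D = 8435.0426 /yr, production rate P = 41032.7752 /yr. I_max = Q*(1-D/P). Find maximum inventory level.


D/P = 0.2056
1 - D/P = 0.7944
I_max = 4254.0697 * 0.7944 = 3379.5673

3379.5673 units


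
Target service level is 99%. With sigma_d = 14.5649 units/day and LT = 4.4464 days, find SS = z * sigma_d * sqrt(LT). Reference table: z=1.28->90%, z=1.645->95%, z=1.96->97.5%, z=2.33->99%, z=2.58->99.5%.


From the table, SL = 99% corresponds to z = 2.33
sqrt(LT) = sqrt(4.4464) = 2.1086
SS = 2.33 * 14.5649 * 2.1086 = 71.5596

71.5596 units


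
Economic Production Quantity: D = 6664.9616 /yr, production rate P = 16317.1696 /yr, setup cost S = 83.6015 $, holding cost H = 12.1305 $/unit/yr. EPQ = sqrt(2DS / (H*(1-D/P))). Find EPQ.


1 - D/P = 1 - 0.4085 = 0.5915
H*(1-D/P) = 7.1756
2DS = 1114401.5744
EPQ = sqrt(155303.4739) = 394.0856

394.0856 units


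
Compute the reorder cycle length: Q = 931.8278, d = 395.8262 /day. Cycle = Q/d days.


Cycle = 931.8278 / 395.8262 = 2.3541

2.3541 days


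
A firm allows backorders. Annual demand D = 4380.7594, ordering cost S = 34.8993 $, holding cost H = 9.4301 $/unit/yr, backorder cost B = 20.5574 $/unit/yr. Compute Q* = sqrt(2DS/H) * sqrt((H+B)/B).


sqrt(2DS/H) = 180.0694
sqrt((H+B)/B) = 1.2078
Q* = 180.0694 * 1.2078 = 217.4833

217.4833 units


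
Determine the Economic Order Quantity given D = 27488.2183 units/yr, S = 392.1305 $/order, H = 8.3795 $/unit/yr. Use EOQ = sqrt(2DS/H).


2*D*S = 2 * 27488.2183 * 392.1305 = 21557937.5722
2*D*S/H = 2572699.7520
EOQ = sqrt(2572699.7520) = 1603.9638

1603.9638 units


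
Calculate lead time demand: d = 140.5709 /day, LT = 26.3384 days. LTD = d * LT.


LTD = 140.5709 * 26.3384 = 3702.4126

3702.4126 units


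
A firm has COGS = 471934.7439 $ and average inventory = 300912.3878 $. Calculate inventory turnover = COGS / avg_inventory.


Turnover = 471934.7439 / 300912.3878 = 1.5683

1.5683


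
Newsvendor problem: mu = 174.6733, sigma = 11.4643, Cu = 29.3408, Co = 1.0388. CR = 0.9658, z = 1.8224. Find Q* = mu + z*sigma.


CR = Cu/(Cu+Co) = 29.3408/(29.3408+1.0388) = 0.9658
z = 1.8224
Q* = 174.6733 + 1.8224 * 11.4643 = 195.5658

195.5658 units


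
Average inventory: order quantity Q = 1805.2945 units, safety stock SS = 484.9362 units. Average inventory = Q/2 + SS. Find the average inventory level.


Q/2 = 902.6472
Avg = 902.6472 + 484.9362 = 1387.5835

1387.5835 units


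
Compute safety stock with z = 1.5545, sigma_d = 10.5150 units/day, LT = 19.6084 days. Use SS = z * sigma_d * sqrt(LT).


sqrt(LT) = sqrt(19.6084) = 4.4281
SS = 1.5545 * 10.5150 * 4.4281 = 72.3804

72.3804 units


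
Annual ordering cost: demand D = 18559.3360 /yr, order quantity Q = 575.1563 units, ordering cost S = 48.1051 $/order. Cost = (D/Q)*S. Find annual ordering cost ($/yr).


Number of orders = D/Q = 32.2683
Cost = 32.2683 * 48.1051 = 1552.2715

1552.2715 $/yr


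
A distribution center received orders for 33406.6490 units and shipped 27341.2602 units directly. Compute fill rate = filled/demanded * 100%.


FR = 27341.2602 / 33406.6490 * 100 = 81.8438

81.8438%


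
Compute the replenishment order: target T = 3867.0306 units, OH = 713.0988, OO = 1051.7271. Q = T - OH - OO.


Inventory position = OH + OO = 713.0988 + 1051.7271 = 1764.8259
Q = 3867.0306 - 1764.8259 = 2102.2047

2102.2047 units


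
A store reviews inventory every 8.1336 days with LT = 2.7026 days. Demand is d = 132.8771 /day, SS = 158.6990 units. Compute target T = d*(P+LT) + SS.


P + LT = 10.8362
d*(P+LT) = 132.8771 * 10.8362 = 1439.8828
T = 1439.8828 + 158.6990 = 1598.5818

1598.5818 units


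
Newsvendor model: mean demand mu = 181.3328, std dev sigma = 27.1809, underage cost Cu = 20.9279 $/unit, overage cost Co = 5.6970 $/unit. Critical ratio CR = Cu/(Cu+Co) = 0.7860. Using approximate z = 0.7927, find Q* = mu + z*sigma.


CR = Cu/(Cu+Co) = 20.9279/(20.9279+5.6970) = 0.7860
z = 0.7927
Q* = 181.3328 + 0.7927 * 27.1809 = 202.8791

202.8791 units


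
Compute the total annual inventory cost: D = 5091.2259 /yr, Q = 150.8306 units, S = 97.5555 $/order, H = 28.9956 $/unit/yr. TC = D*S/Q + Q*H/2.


Ordering cost = D*S/Q = 3292.9464
Holding cost = Q*H/2 = 2186.7119
TC = 3292.9464 + 2186.7119 = 5479.6583

5479.6583 $/yr


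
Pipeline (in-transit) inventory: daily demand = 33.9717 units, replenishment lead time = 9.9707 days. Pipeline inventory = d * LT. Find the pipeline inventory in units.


Pipeline = 33.9717 * 9.9707 = 338.7216

338.7216 units


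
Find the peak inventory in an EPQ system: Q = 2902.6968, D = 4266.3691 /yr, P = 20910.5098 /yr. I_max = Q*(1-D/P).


D/P = 0.2040
1 - D/P = 0.7960
I_max = 2902.6968 * 0.7960 = 2310.4599

2310.4599 units


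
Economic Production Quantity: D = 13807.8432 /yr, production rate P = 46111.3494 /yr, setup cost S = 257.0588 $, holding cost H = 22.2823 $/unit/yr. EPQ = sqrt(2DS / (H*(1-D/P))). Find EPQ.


1 - D/P = 1 - 0.2994 = 0.7006
H*(1-D/P) = 15.6100
2DS = 7098855.2072
EPQ = sqrt(454764.4104) = 674.3622

674.3622 units


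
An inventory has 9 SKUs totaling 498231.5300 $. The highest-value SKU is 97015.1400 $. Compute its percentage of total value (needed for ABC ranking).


Top item = 97015.1400
Total = 498231.5300
Percentage = 97015.1400 / 498231.5300 * 100 = 19.4719

19.4719%


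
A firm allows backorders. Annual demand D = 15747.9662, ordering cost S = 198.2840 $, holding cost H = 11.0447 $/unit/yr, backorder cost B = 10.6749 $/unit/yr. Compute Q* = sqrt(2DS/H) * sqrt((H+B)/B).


sqrt(2DS/H) = 751.9589
sqrt((H+B)/B) = 1.4264
Q* = 751.9589 * 1.4264 = 1072.6008

1072.6008 units


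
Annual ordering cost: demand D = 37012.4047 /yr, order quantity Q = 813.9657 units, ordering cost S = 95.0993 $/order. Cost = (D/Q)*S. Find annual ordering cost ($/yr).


Number of orders = D/Q = 45.4717
Cost = 45.4717 * 95.0993 = 4324.3269

4324.3269 $/yr


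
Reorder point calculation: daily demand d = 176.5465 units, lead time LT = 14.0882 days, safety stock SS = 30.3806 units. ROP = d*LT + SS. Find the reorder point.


d*LT = 176.5465 * 14.0882 = 2487.2224
ROP = 2487.2224 + 30.3806 = 2517.6030

2517.6030 units


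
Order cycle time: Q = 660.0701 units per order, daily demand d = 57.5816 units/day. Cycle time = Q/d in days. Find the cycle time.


Cycle = 660.0701 / 57.5816 = 11.4632

11.4632 days


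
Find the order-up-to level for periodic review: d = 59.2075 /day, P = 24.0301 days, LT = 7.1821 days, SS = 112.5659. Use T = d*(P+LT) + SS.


P + LT = 31.2122
d*(P+LT) = 59.2075 * 31.2122 = 1847.9963
T = 1847.9963 + 112.5659 = 1960.5622

1960.5622 units


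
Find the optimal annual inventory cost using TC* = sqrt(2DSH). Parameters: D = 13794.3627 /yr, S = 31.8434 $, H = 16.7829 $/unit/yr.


2*D*S*H = 14744093.4774
TC* = sqrt(14744093.4774) = 3839.8038

3839.8038 $/yr


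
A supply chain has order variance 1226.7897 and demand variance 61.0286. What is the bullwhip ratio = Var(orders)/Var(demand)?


BW = 1226.7897 / 61.0286 = 20.1019

20.1019


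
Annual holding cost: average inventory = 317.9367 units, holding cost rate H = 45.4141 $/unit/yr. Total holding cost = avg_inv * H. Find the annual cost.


Cost = 317.9367 * 45.4141 = 14438.8091

14438.8091 $/yr


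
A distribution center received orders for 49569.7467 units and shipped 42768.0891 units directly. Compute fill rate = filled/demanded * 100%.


FR = 42768.0891 / 49569.7467 * 100 = 86.2786

86.2786%


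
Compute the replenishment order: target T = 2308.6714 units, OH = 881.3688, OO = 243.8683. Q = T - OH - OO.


Inventory position = OH + OO = 881.3688 + 243.8683 = 1125.2371
Q = 2308.6714 - 1125.2371 = 1183.4343

1183.4343 units


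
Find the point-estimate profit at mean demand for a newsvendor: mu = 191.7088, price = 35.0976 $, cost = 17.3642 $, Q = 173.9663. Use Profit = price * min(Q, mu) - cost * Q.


Sales at mu = min(173.9663, 191.7088) = 173.9663
Revenue = 35.0976 * 173.9663 = 6105.7996
Total cost = 17.3642 * 173.9663 = 3020.7856
Profit = 6105.7996 - 3020.7856 = 3085.0140

3085.0140 $


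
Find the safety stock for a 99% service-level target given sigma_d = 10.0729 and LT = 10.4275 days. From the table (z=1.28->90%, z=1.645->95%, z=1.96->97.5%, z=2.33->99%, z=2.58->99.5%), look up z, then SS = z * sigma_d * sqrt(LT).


From the table, SL = 99% corresponds to z = 2.33
sqrt(LT) = sqrt(10.4275) = 3.2292
SS = 2.33 * 10.0729 * 3.2292 = 75.7880

75.7880 units


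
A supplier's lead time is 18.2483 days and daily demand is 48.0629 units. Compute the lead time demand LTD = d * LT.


LTD = 48.0629 * 18.2483 = 877.0662

877.0662 units


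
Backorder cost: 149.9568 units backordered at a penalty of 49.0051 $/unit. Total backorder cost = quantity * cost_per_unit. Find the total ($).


Total = 149.9568 * 49.0051 = 7348.6480

7348.6480 $


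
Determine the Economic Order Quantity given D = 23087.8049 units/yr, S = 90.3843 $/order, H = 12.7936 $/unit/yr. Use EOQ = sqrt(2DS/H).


2*D*S = 2 * 23087.8049 * 90.3843 = 4173550.1688
2*D*S/H = 326221.7178
EOQ = sqrt(326221.7178) = 571.1582

571.1582 units


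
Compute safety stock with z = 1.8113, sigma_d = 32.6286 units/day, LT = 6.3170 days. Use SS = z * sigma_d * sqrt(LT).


sqrt(LT) = sqrt(6.3170) = 2.5134
SS = 1.8113 * 32.6286 * 2.5134 = 148.5403

148.5403 units


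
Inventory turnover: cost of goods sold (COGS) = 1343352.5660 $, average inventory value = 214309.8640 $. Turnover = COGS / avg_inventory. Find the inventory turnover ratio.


Turnover = 1343352.5660 / 214309.8640 = 6.2683

6.2683


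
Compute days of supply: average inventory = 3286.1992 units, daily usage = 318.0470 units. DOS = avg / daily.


DOS = 3286.1992 / 318.0470 = 10.3324

10.3324 days


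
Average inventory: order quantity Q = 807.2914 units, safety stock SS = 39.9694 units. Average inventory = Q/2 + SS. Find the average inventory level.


Q/2 = 403.6457
Avg = 403.6457 + 39.9694 = 443.6151

443.6151 units


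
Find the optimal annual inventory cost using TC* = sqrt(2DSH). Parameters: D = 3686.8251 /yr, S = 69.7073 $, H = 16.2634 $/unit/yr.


2*D*S*H = 8359342.8201
TC* = sqrt(8359342.8201) = 2891.2528

2891.2528 $/yr


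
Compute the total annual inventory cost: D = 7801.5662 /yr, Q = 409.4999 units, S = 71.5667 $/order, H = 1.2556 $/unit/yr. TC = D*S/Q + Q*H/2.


Ordering cost = D*S/Q = 1363.4493
Holding cost = Q*H/2 = 257.0840
TC = 1363.4493 + 257.0840 = 1620.5333

1620.5333 $/yr


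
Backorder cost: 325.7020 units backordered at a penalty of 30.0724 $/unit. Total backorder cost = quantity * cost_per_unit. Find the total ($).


Total = 325.7020 * 30.0724 = 9794.6408

9794.6408 $


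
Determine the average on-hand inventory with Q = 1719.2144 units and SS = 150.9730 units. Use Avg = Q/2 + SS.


Q/2 = 859.6072
Avg = 859.6072 + 150.9730 = 1010.5802

1010.5802 units


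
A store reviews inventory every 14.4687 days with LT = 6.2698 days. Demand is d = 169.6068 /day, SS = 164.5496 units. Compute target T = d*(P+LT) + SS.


P + LT = 20.7385
d*(P+LT) = 169.6068 * 20.7385 = 3517.3906
T = 3517.3906 + 164.5496 = 3681.9402

3681.9402 units


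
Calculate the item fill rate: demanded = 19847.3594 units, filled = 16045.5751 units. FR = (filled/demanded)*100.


FR = 16045.5751 / 19847.3594 * 100 = 80.8449

80.8449%


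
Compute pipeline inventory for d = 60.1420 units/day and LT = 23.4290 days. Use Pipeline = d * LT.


Pipeline = 60.1420 * 23.4290 = 1409.0669

1409.0669 units


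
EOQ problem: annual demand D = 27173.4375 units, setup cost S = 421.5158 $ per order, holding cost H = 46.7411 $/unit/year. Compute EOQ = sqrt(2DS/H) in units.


2*D*S = 2 * 27173.4375 * 421.5158 = 22908066.4931
2*D*S/H = 490105.4210
EOQ = sqrt(490105.4210) = 700.0753

700.0753 units


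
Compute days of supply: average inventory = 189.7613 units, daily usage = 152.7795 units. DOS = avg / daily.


DOS = 189.7613 / 152.7795 = 1.2421

1.2421 days


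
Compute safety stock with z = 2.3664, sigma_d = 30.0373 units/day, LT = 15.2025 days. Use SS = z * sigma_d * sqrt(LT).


sqrt(LT) = sqrt(15.2025) = 3.8990
SS = 2.3664 * 30.0373 * 3.8990 = 277.1447

277.1447 units


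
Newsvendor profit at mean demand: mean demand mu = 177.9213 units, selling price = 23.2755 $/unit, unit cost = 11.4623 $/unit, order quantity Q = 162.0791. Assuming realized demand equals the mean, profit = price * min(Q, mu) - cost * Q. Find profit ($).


Sales at mu = min(162.0791, 177.9213) = 162.0791
Revenue = 23.2755 * 162.0791 = 3772.4721
Total cost = 11.4623 * 162.0791 = 1857.7993
Profit = 3772.4721 - 1857.7993 = 1914.6728

1914.6728 $


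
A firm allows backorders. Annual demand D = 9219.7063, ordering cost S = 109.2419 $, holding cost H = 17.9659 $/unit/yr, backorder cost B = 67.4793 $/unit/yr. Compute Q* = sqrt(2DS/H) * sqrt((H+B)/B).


sqrt(2DS/H) = 334.8449
sqrt((H+B)/B) = 1.1253
Q* = 334.8449 * 1.1253 = 376.7925

376.7925 units


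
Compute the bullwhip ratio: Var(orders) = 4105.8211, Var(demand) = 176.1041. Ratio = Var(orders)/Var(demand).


BW = 4105.8211 / 176.1041 = 23.3147

23.3147


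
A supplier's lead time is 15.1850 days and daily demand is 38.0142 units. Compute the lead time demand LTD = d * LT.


LTD = 38.0142 * 15.1850 = 577.2456

577.2456 units


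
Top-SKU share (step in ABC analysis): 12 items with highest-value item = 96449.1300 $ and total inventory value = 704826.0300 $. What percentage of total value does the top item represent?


Top item = 96449.1300
Total = 704826.0300
Percentage = 96449.1300 / 704826.0300 * 100 = 13.6841

13.6841%


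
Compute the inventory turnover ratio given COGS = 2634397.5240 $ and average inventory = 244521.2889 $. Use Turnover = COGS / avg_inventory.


Turnover = 2634397.5240 / 244521.2889 = 10.7737

10.7737


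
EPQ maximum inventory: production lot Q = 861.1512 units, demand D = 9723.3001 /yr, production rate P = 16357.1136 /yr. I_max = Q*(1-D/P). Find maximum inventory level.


D/P = 0.5944
1 - D/P = 0.4056
I_max = 861.1512 * 0.4056 = 349.2497

349.2497 units


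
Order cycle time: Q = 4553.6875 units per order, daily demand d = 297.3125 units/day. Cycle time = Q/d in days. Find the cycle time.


Cycle = 4553.6875 / 297.3125 = 15.3162

15.3162 days


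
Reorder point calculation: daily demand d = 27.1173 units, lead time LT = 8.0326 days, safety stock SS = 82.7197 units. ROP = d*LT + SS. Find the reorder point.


d*LT = 27.1173 * 8.0326 = 217.8224
ROP = 217.8224 + 82.7197 = 300.5421

300.5421 units


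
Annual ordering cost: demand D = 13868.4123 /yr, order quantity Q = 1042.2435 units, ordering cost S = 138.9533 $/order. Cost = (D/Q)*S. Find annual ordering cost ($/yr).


Number of orders = D/Q = 13.3063
Cost = 13.3063 * 138.9533 = 1848.9553

1848.9553 $/yr


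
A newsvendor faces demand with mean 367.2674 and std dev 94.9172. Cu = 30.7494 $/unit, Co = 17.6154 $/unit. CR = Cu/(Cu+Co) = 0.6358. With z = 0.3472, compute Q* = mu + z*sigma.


CR = Cu/(Cu+Co) = 30.7494/(30.7494+17.6154) = 0.6358
z = 0.3472
Q* = 367.2674 + 0.3472 * 94.9172 = 400.2227

400.2227 units


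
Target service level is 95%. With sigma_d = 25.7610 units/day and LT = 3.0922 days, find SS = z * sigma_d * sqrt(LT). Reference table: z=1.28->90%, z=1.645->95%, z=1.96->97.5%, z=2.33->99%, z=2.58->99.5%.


From the table, SL = 95% corresponds to z = 1.645
sqrt(LT) = sqrt(3.0922) = 1.7585
SS = 1.645 * 25.7610 * 1.7585 = 74.5182

74.5182 units


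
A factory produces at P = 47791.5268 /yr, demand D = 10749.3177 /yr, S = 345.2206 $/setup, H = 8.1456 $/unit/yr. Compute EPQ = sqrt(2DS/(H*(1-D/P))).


1 - D/P = 1 - 0.2249 = 0.7751
H*(1-D/P) = 6.3135
2DS = 7421771.8120
EPQ = sqrt(1175543.0658) = 1084.2246

1084.2246 units


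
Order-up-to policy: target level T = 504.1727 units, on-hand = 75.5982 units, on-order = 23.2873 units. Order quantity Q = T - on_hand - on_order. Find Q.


Inventory position = OH + OO = 75.5982 + 23.2873 = 98.8855
Q = 504.1727 - 98.8855 = 405.2872

405.2872 units


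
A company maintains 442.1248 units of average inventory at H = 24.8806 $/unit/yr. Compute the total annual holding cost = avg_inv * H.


Cost = 442.1248 * 24.8806 = 11000.3303

11000.3303 $/yr


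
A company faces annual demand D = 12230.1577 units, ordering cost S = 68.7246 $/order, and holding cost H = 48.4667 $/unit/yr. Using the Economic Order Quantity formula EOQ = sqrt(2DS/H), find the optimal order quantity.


2*D*S = 2 * 12230.1577 * 68.7246 = 1681025.3917
2*D*S/H = 34684.1314
EOQ = sqrt(34684.1314) = 186.2368

186.2368 units


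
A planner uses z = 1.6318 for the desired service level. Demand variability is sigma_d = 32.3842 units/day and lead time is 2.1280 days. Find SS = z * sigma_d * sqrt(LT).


sqrt(LT) = sqrt(2.1280) = 1.4588
SS = 1.6318 * 32.3842 * 1.4588 = 77.0878

77.0878 units


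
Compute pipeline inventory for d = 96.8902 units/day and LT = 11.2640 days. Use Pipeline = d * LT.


Pipeline = 96.8902 * 11.2640 = 1091.3712

1091.3712 units


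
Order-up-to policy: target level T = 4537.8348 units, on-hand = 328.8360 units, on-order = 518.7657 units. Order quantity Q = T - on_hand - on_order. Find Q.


Inventory position = OH + OO = 328.8360 + 518.7657 = 847.6017
Q = 4537.8348 - 847.6017 = 3690.2331

3690.2331 units


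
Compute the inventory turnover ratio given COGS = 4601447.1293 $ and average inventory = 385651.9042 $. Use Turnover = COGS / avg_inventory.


Turnover = 4601447.1293 / 385651.9042 = 11.9316

11.9316


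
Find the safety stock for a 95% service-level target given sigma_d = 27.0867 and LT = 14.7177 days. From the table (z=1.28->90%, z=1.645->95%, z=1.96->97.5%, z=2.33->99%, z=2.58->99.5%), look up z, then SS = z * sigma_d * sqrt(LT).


From the table, SL = 95% corresponds to z = 1.645
sqrt(LT) = sqrt(14.7177) = 3.8364
SS = 1.645 * 27.0867 * 3.8364 = 170.9393

170.9393 units


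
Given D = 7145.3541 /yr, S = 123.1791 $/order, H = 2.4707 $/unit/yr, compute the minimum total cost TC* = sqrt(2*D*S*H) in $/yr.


2*D*S*H = 4349214.1605
TC* = sqrt(4349214.1605) = 2085.4770

2085.4770 $/yr


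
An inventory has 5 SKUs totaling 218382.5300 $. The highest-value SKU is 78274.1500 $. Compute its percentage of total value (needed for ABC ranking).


Top item = 78274.1500
Total = 218382.5300
Percentage = 78274.1500 / 218382.5300 * 100 = 35.8427

35.8427%


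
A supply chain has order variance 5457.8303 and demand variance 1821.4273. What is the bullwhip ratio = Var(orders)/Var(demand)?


BW = 5457.8303 / 1821.4273 = 2.9965

2.9965


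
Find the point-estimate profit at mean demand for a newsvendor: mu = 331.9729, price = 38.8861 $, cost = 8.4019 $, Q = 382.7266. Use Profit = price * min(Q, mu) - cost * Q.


Sales at mu = min(382.7266, 331.9729) = 331.9729
Revenue = 38.8861 * 331.9729 = 12909.1314
Total cost = 8.4019 * 382.7266 = 3215.6306
Profit = 12909.1314 - 3215.6306 = 9693.5008

9693.5008 $


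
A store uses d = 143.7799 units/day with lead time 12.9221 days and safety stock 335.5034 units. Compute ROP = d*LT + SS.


d*LT = 143.7799 * 12.9221 = 1857.9382
ROP = 1857.9382 + 335.5034 = 2193.4416

2193.4416 units


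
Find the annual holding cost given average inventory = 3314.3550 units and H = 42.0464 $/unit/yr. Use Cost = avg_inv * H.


Cost = 3314.3550 * 42.0464 = 139356.6961

139356.6961 $/yr


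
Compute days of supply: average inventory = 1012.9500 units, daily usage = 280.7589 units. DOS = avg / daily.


DOS = 1012.9500 / 280.7589 = 3.6079

3.6079 days


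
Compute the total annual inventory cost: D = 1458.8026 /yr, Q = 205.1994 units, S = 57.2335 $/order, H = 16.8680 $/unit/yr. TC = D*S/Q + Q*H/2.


Ordering cost = D*S/Q = 406.8841
Holding cost = Q*H/2 = 1730.6517
TC = 406.8841 + 1730.6517 = 2137.5359

2137.5359 $/yr


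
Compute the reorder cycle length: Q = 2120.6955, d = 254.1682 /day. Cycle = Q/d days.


Cycle = 2120.6955 / 254.1682 = 8.3437

8.3437 days


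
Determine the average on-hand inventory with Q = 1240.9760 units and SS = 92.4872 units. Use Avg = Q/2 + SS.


Q/2 = 620.4880
Avg = 620.4880 + 92.4872 = 712.9752

712.9752 units


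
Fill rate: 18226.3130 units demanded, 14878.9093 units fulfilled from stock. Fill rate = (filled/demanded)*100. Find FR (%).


FR = 14878.9093 / 18226.3130 * 100 = 81.6342

81.6342%


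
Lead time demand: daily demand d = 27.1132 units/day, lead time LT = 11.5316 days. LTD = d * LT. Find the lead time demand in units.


LTD = 27.1132 * 11.5316 = 312.6586

312.6586 units


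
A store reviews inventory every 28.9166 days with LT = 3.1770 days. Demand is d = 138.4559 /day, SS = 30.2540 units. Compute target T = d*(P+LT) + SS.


P + LT = 32.0936
d*(P+LT) = 138.4559 * 32.0936 = 4443.5483
T = 4443.5483 + 30.2540 = 4473.8023

4473.8023 units


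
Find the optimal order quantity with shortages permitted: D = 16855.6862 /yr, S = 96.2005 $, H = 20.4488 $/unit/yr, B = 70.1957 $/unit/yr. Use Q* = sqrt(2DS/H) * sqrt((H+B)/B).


sqrt(2DS/H) = 398.2382
sqrt((H+B)/B) = 1.1364
Q* = 398.2382 * 1.1364 = 452.5415

452.5415 units


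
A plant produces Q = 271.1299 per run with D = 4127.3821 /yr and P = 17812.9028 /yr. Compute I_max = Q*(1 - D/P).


D/P = 0.2317
1 - D/P = 0.7683
I_max = 271.1299 * 0.7683 = 208.3071

208.3071 units


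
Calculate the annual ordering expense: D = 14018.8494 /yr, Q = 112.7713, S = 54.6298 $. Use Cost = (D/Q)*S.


Number of orders = D/Q = 124.3122
Cost = 124.3122 * 54.6298 = 6791.1511

6791.1511 $/yr


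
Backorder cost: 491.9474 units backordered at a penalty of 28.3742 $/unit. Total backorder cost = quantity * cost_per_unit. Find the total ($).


Total = 491.9474 * 28.3742 = 13958.6139

13958.6139 $


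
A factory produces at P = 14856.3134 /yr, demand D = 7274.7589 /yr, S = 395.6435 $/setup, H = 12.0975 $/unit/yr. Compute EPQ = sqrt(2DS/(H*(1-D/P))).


1 - D/P = 1 - 0.4897 = 0.5103
H*(1-D/P) = 6.1737
2DS = 5756422.1457
EPQ = sqrt(932416.1684) = 965.6170

965.6170 units


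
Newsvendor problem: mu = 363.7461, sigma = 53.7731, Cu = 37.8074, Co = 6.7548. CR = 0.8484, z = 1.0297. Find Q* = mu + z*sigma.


CR = Cu/(Cu+Co) = 37.8074/(37.8074+6.7548) = 0.8484
z = 1.0297
Q* = 363.7461 + 1.0297 * 53.7731 = 419.1163

419.1163 units


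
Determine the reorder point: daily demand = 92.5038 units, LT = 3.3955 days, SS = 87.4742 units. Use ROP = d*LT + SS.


d*LT = 92.5038 * 3.3955 = 314.0967
ROP = 314.0967 + 87.4742 = 401.5709

401.5709 units


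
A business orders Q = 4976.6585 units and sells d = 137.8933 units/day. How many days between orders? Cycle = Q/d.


Cycle = 4976.6585 / 137.8933 = 36.0906

36.0906 days


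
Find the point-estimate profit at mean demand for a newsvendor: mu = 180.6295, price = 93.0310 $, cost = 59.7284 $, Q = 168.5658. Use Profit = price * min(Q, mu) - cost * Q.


Sales at mu = min(168.5658, 180.6295) = 168.5658
Revenue = 93.0310 * 168.5658 = 15681.8449
Total cost = 59.7284 * 168.5658 = 10068.1655
Profit = 15681.8449 - 10068.1655 = 5613.6794

5613.6794 $


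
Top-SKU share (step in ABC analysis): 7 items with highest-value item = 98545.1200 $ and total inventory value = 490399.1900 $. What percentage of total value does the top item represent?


Top item = 98545.1200
Total = 490399.1900
Percentage = 98545.1200 / 490399.1900 * 100 = 20.0949

20.0949%


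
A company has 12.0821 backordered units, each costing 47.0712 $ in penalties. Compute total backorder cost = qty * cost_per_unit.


Total = 12.0821 * 47.0712 = 568.7189

568.7189 $


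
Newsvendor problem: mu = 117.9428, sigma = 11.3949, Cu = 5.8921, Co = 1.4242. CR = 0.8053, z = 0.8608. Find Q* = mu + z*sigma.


CR = Cu/(Cu+Co) = 5.8921/(5.8921+1.4242) = 0.8053
z = 0.8608
Q* = 117.9428 + 0.8608 * 11.3949 = 127.7515

127.7515 units


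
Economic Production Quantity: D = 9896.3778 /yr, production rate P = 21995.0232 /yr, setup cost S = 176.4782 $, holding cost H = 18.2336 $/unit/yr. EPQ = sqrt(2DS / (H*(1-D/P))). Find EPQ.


1 - D/P = 1 - 0.4499 = 0.5501
H*(1-D/P) = 10.0296
2DS = 3492989.8813
EPQ = sqrt(348267.2050) = 590.1417

590.1417 units


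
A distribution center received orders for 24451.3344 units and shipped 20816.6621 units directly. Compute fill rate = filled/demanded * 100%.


FR = 20816.6621 / 24451.3344 * 100 = 85.1351

85.1351%


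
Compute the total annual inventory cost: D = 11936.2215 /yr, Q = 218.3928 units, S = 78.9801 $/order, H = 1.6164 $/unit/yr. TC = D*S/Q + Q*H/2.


Ordering cost = D*S/Q = 4316.6440
Holding cost = Q*H/2 = 176.5051
TC = 4316.6440 + 176.5051 = 4493.1491

4493.1491 $/yr


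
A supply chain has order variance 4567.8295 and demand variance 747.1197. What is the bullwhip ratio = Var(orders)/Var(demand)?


BW = 4567.8295 / 747.1197 = 6.1139

6.1139


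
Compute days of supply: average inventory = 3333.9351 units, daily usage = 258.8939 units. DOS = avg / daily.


DOS = 3333.9351 / 258.8939 = 12.8776

12.8776 days


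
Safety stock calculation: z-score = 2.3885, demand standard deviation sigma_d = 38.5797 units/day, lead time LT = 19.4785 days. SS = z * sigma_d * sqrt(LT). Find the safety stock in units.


sqrt(LT) = sqrt(19.4785) = 4.4134
SS = 2.3885 * 38.5797 * 4.4134 = 406.6885

406.6885 units


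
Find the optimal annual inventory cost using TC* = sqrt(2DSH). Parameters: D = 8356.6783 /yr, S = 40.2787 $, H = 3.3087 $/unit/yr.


2*D*S*H = 2227391.2852
TC* = sqrt(2227391.2852) = 1492.4447

1492.4447 $/yr


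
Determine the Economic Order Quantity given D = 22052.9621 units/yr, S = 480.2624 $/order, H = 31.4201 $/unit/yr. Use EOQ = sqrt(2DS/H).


2*D*S = 2 * 22052.9621 * 480.2624 = 21182417.0105
2*D*S/H = 674167.7146
EOQ = sqrt(674167.7146) = 821.0772

821.0772 units


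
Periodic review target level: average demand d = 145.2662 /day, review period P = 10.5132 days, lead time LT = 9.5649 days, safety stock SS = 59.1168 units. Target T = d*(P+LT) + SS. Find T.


P + LT = 20.0781
d*(P+LT) = 145.2662 * 20.0781 = 2916.6693
T = 2916.6693 + 59.1168 = 2975.7861

2975.7861 units


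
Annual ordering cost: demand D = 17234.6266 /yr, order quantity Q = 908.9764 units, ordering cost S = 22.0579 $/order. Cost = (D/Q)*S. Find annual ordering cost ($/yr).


Number of orders = D/Q = 18.9605
Cost = 18.9605 * 22.0579 = 418.2283

418.2283 $/yr


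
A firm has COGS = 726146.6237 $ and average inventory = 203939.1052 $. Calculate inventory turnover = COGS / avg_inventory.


Turnover = 726146.6237 / 203939.1052 = 3.5606

3.5606


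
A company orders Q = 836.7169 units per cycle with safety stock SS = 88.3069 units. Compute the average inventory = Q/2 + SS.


Q/2 = 418.3585
Avg = 418.3585 + 88.3069 = 506.6653

506.6653 units


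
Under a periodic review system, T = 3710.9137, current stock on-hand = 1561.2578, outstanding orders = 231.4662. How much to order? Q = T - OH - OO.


Inventory position = OH + OO = 1561.2578 + 231.4662 = 1792.7240
Q = 3710.9137 - 1792.7240 = 1918.1897

1918.1897 units


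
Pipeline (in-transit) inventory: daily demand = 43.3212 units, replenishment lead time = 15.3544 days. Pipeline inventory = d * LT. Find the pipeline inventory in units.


Pipeline = 43.3212 * 15.3544 = 665.1710

665.1710 units


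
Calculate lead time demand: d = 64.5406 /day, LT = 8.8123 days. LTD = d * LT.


LTD = 64.5406 * 8.8123 = 568.7511

568.7511 units


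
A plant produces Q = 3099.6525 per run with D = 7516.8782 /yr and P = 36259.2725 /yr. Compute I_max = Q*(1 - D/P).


D/P = 0.2073
1 - D/P = 0.7927
I_max = 3099.6525 * 0.7927 = 2457.0662

2457.0662 units


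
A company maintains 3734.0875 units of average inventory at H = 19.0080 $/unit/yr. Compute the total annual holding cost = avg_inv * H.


Cost = 3734.0875 * 19.0080 = 70977.5352

70977.5352 $/yr


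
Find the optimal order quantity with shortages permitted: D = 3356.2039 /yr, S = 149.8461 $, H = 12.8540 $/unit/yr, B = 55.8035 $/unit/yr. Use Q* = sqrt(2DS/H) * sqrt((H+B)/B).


sqrt(2DS/H) = 279.7324
sqrt((H+B)/B) = 1.1092
Q* = 279.7324 * 1.1092 = 310.2816

310.2816 units


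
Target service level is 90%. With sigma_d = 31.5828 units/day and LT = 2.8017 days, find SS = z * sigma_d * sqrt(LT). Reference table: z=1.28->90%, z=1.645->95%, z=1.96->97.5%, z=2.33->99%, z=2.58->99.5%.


From the table, SL = 90% corresponds to z = 1.28
sqrt(LT) = sqrt(2.8017) = 1.6738
SS = 1.28 * 31.5828 * 1.6738 = 67.6661

67.6661 units


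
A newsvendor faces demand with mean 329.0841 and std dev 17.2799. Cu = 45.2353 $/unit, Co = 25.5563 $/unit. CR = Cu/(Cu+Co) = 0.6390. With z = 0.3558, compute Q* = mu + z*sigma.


CR = Cu/(Cu+Co) = 45.2353/(45.2353+25.5563) = 0.6390
z = 0.3558
Q* = 329.0841 + 0.3558 * 17.2799 = 335.2323

335.2323 units


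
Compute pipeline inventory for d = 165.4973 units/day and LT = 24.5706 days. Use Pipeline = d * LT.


Pipeline = 165.4973 * 24.5706 = 4066.3680

4066.3680 units


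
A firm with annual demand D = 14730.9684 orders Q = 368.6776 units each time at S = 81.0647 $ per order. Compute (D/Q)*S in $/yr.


Number of orders = D/Q = 39.9562
Cost = 39.9562 * 81.0647 = 3239.0401

3239.0401 $/yr


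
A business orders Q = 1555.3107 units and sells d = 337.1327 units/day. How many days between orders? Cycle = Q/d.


Cycle = 1555.3107 / 337.1327 = 4.6133

4.6133 days


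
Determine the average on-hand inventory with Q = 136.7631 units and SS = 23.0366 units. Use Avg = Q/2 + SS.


Q/2 = 68.3816
Avg = 68.3816 + 23.0366 = 91.4181

91.4181 units


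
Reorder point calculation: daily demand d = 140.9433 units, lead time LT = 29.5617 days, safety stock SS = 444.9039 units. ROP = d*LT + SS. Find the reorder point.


d*LT = 140.9433 * 29.5617 = 4166.5236
ROP = 4166.5236 + 444.9039 = 4611.4275

4611.4275 units


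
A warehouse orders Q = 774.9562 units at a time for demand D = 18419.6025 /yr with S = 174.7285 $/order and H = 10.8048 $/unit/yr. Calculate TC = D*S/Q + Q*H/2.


Ordering cost = D*S/Q = 4153.0470
Holding cost = Q*H/2 = 4186.6234
TC = 4153.0470 + 4186.6234 = 8339.6704

8339.6704 $/yr


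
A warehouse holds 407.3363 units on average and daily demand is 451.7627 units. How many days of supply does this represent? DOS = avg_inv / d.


DOS = 407.3363 / 451.7627 = 0.9017

0.9017 days


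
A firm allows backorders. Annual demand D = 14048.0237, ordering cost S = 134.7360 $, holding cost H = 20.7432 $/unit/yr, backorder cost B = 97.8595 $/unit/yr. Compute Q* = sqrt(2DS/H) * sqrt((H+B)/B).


sqrt(2DS/H) = 427.1954
sqrt((H+B)/B) = 1.1009
Q* = 427.1954 * 1.1009 = 470.2972

470.2972 units


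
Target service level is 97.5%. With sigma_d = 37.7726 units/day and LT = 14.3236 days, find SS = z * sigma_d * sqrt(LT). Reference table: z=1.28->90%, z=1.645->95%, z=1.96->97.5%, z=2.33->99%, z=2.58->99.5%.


From the table, SL = 97.5% corresponds to z = 1.96
sqrt(LT) = sqrt(14.3236) = 3.7847
SS = 1.96 * 37.7726 * 3.7847 = 280.1941

280.1941 units


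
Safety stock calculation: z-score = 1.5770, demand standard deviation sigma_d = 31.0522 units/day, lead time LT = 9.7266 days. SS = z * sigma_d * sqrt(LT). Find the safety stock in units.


sqrt(LT) = sqrt(9.7266) = 3.1187
SS = 1.5770 * 31.0522 * 3.1187 = 152.7231

152.7231 units


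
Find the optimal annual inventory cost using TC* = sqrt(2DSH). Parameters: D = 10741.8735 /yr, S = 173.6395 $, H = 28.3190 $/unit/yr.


2*D*S*H = 105641964.6826
TC* = sqrt(105641964.6826) = 10278.2277

10278.2277 $/yr


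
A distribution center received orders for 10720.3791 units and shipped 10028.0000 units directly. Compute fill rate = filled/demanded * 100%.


FR = 10028.0000 / 10720.3791 * 100 = 93.5415

93.5415%


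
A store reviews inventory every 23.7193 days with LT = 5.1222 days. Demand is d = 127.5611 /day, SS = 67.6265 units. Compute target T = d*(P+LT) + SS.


P + LT = 28.8415
d*(P+LT) = 127.5611 * 28.8415 = 3679.0535
T = 3679.0535 + 67.6265 = 3746.6800

3746.6800 units


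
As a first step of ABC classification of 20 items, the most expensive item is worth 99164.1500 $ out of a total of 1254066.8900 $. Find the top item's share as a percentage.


Top item = 99164.1500
Total = 1254066.8900
Percentage = 99164.1500 / 1254066.8900 * 100 = 7.9074

7.9074%


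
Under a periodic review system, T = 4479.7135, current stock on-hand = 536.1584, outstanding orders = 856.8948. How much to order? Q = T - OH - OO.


Inventory position = OH + OO = 536.1584 + 856.8948 = 1393.0532
Q = 4479.7135 - 1393.0532 = 3086.6603

3086.6603 units


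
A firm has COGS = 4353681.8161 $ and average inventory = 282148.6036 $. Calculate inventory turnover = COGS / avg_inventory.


Turnover = 4353681.8161 / 282148.6036 = 15.4305

15.4305


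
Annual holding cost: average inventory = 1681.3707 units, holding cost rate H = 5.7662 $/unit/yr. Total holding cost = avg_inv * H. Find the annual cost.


Cost = 1681.3707 * 5.7662 = 9695.1197

9695.1197 $/yr


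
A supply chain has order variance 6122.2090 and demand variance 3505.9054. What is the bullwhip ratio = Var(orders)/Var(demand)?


BW = 6122.2090 / 3505.9054 = 1.7463

1.7463


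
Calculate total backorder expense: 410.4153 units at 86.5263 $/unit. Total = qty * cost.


Total = 410.4153 * 86.5263 = 35511.7174

35511.7174 $


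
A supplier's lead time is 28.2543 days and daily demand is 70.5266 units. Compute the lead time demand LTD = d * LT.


LTD = 70.5266 * 28.2543 = 1992.6797

1992.6797 units


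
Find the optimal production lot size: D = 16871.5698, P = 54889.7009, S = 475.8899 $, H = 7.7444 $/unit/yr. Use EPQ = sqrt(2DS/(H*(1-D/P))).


1 - D/P = 1 - 0.3074 = 0.6926
H*(1-D/P) = 5.3640
2DS = 16058019.3299
EPQ = sqrt(2993672.5860) = 1730.2233

1730.2233 units


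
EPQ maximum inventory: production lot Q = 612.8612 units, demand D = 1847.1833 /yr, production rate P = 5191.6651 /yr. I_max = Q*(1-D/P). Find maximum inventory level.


D/P = 0.3558
1 - D/P = 0.6442
I_max = 612.8612 * 0.6442 = 394.8065

394.8065 units


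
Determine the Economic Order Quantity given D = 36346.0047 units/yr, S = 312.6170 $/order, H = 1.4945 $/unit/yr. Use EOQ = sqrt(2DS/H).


2*D*S = 2 * 36346.0047 * 312.6170 = 22724757.9026
2*D*S/H = 15205592.4407
EOQ = sqrt(15205592.4407) = 3899.4349

3899.4349 units


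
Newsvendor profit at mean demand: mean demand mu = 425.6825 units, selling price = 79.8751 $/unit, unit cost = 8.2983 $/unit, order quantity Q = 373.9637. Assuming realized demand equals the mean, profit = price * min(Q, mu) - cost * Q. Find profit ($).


Sales at mu = min(373.9637, 425.6825) = 373.9637
Revenue = 79.8751 * 373.9637 = 29870.3879
Total cost = 8.2983 * 373.9637 = 3103.2630
Profit = 29870.3879 - 3103.2630 = 26767.1250

26767.1250 $
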